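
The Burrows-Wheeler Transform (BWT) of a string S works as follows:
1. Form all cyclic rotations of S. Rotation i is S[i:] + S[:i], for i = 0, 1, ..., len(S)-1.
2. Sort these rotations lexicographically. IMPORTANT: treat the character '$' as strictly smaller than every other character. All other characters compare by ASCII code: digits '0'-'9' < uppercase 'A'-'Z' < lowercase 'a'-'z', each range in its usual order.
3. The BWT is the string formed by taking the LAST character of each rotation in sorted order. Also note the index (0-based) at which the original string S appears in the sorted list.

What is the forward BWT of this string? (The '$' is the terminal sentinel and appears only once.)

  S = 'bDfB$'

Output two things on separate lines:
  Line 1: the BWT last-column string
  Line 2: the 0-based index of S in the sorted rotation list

All 5 rotations (rotation i = S[i:]+S[:i]):
  rot[0] = bDfB$
  rot[1] = DfB$b
  rot[2] = fB$bD
  rot[3] = B$bDf
  rot[4] = $bDfB
Sorted (with $ < everything):
  sorted[0] = $bDfB  (last char: 'B')
  sorted[1] = B$bDf  (last char: 'f')
  sorted[2] = DfB$b  (last char: 'b')
  sorted[3] = bDfB$  (last char: '$')
  sorted[4] = fB$bD  (last char: 'D')
Last column: Bfb$D
Original string S is at sorted index 3

Answer: Bfb$D
3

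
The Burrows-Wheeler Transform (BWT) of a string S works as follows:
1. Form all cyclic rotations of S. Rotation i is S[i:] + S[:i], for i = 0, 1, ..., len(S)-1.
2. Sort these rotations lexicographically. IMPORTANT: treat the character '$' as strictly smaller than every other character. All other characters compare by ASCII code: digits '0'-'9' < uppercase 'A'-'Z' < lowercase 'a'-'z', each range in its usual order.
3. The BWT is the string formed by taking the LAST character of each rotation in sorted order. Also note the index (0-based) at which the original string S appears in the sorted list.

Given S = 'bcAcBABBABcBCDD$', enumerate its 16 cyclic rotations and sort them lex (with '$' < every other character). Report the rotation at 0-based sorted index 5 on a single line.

All 16 rotations (rotation i = S[i:]+S[:i]):
  rot[0] = bcAcBABBABcBCDD$
  rot[1] = cAcBABBABcBCDD$b
  rot[2] = AcBABBABcBCDD$bc
  rot[3] = cBABBABcBCDD$bcA
  rot[4] = BABBABcBCDD$bcAc
  rot[5] = ABBABcBCDD$bcAcB
  rot[6] = BBABcBCDD$bcAcBA
  rot[7] = BABcBCDD$bcAcBAB
  rot[8] = ABcBCDD$bcAcBABB
  rot[9] = BcBCDD$bcAcBABBA
  rot[10] = cBCDD$bcAcBABBAB
  rot[11] = BCDD$bcAcBABBABc
  rot[12] = CDD$bcAcBABBABcB
  rot[13] = DD$bcAcBABBABcBC
  rot[14] = D$bcAcBABBABcBCD
  rot[15] = $bcAcBABBABcBCDD
Sorted (with $ < everything):
  sorted[0] = $bcAcBABBABcBCDD
  sorted[1] = ABBABcBCDD$bcAcB
  sorted[2] = ABcBCDD$bcAcBABB
  sorted[3] = AcBABBABcBCDD$bc
  sorted[4] = BABBABcBCDD$bcAc
  sorted[5] = BABcBCDD$bcAcBAB
  sorted[6] = BBABcBCDD$bcAcBA
  sorted[7] = BCDD$bcAcBABBABc
  sorted[8] = BcBCDD$bcAcBABBA
  sorted[9] = CDD$bcAcBABBABcB
  sorted[10] = D$bcAcBABBABcBCD
  sorted[11] = DD$bcAcBABBABcBC
  sorted[12] = bcAcBABBABcBCDD$
  sorted[13] = cAcBABBABcBCDD$b
  sorted[14] = cBABBABcBCDD$bcA
  sorted[15] = cBCDD$bcAcBABBAB
sorted[5] = BABcBCDD$bcAcBAB

Answer: BABcBCDD$bcAcBAB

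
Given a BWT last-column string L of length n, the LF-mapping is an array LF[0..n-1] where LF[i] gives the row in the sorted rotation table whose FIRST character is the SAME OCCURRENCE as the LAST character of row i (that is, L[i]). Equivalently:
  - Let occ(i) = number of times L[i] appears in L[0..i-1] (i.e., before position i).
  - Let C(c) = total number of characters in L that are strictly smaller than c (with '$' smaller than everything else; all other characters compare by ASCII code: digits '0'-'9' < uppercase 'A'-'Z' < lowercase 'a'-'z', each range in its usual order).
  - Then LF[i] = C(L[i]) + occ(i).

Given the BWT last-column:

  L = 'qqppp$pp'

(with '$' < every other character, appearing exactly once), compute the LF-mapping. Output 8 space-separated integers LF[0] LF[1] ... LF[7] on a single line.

Answer: 6 7 1 2 3 0 4 5

Derivation:
Char counts: '$':1, 'p':5, 'q':2
C (first-col start): C('$')=0, C('p')=1, C('q')=6
L[0]='q': occ=0, LF[0]=C('q')+0=6+0=6
L[1]='q': occ=1, LF[1]=C('q')+1=6+1=7
L[2]='p': occ=0, LF[2]=C('p')+0=1+0=1
L[3]='p': occ=1, LF[3]=C('p')+1=1+1=2
L[4]='p': occ=2, LF[4]=C('p')+2=1+2=3
L[5]='$': occ=0, LF[5]=C('$')+0=0+0=0
L[6]='p': occ=3, LF[6]=C('p')+3=1+3=4
L[7]='p': occ=4, LF[7]=C('p')+4=1+4=5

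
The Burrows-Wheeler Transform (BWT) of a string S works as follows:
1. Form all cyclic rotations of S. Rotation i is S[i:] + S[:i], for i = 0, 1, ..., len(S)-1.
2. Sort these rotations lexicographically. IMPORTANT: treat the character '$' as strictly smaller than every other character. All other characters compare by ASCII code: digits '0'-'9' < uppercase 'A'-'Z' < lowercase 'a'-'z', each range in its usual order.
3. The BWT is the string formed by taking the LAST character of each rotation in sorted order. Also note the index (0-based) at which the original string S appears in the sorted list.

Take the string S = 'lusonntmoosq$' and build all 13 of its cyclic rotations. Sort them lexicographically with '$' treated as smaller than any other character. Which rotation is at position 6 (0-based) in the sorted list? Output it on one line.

Answer: oosq$lusonntm

Derivation:
All 13 rotations (rotation i = S[i:]+S[:i]):
  rot[0] = lusonntmoosq$
  rot[1] = usonntmoosq$l
  rot[2] = sonntmoosq$lu
  rot[3] = onntmoosq$lus
  rot[4] = nntmoosq$luso
  rot[5] = ntmoosq$luson
  rot[6] = tmoosq$lusonn
  rot[7] = moosq$lusonnt
  rot[8] = oosq$lusonntm
  rot[9] = osq$lusonntmo
  rot[10] = sq$lusonntmoo
  rot[11] = q$lusonntmoos
  rot[12] = $lusonntmoosq
Sorted (with $ < everything):
  sorted[0] = $lusonntmoosq
  sorted[1] = lusonntmoosq$
  sorted[2] = moosq$lusonnt
  sorted[3] = nntmoosq$luso
  sorted[4] = ntmoosq$luson
  sorted[5] = onntmoosq$lus
  sorted[6] = oosq$lusonntm
  sorted[7] = osq$lusonntmo
  sorted[8] = q$lusonntmoos
  sorted[9] = sonntmoosq$lu
  sorted[10] = sq$lusonntmoo
  sorted[11] = tmoosq$lusonn
  sorted[12] = usonntmoosq$l
sorted[6] = oosq$lusonntm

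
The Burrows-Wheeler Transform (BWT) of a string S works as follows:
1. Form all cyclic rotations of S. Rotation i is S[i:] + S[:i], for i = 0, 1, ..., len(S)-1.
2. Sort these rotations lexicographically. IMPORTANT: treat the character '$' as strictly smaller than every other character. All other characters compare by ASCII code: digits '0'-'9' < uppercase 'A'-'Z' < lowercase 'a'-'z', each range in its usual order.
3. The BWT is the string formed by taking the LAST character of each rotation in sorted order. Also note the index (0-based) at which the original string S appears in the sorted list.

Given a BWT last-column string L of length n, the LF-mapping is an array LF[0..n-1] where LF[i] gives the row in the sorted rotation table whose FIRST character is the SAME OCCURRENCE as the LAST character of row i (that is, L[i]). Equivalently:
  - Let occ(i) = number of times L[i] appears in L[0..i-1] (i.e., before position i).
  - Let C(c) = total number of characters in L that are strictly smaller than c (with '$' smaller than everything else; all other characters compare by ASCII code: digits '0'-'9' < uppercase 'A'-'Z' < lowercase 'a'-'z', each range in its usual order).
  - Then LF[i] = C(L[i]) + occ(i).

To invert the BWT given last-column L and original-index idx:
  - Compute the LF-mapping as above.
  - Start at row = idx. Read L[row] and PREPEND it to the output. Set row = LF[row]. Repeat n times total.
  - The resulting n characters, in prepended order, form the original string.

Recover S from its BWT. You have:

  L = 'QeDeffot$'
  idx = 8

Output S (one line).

LF mapping: 2 3 1 4 5 6 7 8 0
Walk LF starting at row 8, prepending L[row]:
  step 1: row=8, L[8]='$', prepend. Next row=LF[8]=0
  step 2: row=0, L[0]='Q', prepend. Next row=LF[0]=2
  step 3: row=2, L[2]='D', prepend. Next row=LF[2]=1
  step 4: row=1, L[1]='e', prepend. Next row=LF[1]=3
  step 5: row=3, L[3]='e', prepend. Next row=LF[3]=4
  step 6: row=4, L[4]='f', prepend. Next row=LF[4]=5
  step 7: row=5, L[5]='f', prepend. Next row=LF[5]=6
  step 8: row=6, L[6]='o', prepend. Next row=LF[6]=7
  step 9: row=7, L[7]='t', prepend. Next row=LF[7]=8
Reversed output: toffeeDQ$

Answer: toffeeDQ$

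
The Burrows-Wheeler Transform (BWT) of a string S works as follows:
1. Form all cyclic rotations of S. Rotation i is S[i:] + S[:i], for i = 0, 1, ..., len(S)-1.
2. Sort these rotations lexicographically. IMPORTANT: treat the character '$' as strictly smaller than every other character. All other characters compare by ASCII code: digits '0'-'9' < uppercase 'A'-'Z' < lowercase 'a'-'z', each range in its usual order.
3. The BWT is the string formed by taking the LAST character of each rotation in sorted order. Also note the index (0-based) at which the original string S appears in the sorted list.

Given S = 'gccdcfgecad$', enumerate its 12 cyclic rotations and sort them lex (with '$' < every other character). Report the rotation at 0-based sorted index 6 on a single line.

All 12 rotations (rotation i = S[i:]+S[:i]):
  rot[0] = gccdcfgecad$
  rot[1] = ccdcfgecad$g
  rot[2] = cdcfgecad$gc
  rot[3] = dcfgecad$gcc
  rot[4] = cfgecad$gccd
  rot[5] = fgecad$gccdc
  rot[6] = gecad$gccdcf
  rot[7] = ecad$gccdcfg
  rot[8] = cad$gccdcfge
  rot[9] = ad$gccdcfgec
  rot[10] = d$gccdcfgeca
  rot[11] = $gccdcfgecad
Sorted (with $ < everything):
  sorted[0] = $gccdcfgecad
  sorted[1] = ad$gccdcfgec
  sorted[2] = cad$gccdcfge
  sorted[3] = ccdcfgecad$g
  sorted[4] = cdcfgecad$gc
  sorted[5] = cfgecad$gccd
  sorted[6] = d$gccdcfgeca
  sorted[7] = dcfgecad$gcc
  sorted[8] = ecad$gccdcfg
  sorted[9] = fgecad$gccdc
  sorted[10] = gccdcfgecad$
  sorted[11] = gecad$gccdcf
sorted[6] = d$gccdcfgeca

Answer: d$gccdcfgeca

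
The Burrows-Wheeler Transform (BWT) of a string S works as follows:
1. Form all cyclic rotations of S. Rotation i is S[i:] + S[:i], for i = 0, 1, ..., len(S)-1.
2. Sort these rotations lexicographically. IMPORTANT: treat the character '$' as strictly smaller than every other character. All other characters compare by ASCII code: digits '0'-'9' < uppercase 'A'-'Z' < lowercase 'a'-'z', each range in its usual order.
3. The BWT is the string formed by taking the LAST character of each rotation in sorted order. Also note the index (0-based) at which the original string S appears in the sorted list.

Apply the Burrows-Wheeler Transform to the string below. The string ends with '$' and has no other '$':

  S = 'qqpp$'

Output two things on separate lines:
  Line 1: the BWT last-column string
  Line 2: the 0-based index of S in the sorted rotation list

Answer: ppqq$
4

Derivation:
All 5 rotations (rotation i = S[i:]+S[:i]):
  rot[0] = qqpp$
  rot[1] = qpp$q
  rot[2] = pp$qq
  rot[3] = p$qqp
  rot[4] = $qqpp
Sorted (with $ < everything):
  sorted[0] = $qqpp  (last char: 'p')
  sorted[1] = p$qqp  (last char: 'p')
  sorted[2] = pp$qq  (last char: 'q')
  sorted[3] = qpp$q  (last char: 'q')
  sorted[4] = qqpp$  (last char: '$')
Last column: ppqq$
Original string S is at sorted index 4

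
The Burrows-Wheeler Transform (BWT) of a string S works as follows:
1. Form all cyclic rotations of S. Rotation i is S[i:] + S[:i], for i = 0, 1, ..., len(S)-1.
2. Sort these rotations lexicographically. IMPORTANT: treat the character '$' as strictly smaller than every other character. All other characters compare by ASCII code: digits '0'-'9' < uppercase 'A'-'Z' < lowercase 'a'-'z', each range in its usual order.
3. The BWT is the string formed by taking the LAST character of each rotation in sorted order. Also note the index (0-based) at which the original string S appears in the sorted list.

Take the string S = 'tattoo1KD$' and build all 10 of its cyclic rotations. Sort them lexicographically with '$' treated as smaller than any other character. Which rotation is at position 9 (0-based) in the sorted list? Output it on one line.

All 10 rotations (rotation i = S[i:]+S[:i]):
  rot[0] = tattoo1KD$
  rot[1] = attoo1KD$t
  rot[2] = ttoo1KD$ta
  rot[3] = too1KD$tat
  rot[4] = oo1KD$tatt
  rot[5] = o1KD$tatto
  rot[6] = 1KD$tattoo
  rot[7] = KD$tattoo1
  rot[8] = D$tattoo1K
  rot[9] = $tattoo1KD
Sorted (with $ < everything):
  sorted[0] = $tattoo1KD
  sorted[1] = 1KD$tattoo
  sorted[2] = D$tattoo1K
  sorted[3] = KD$tattoo1
  sorted[4] = attoo1KD$t
  sorted[5] = o1KD$tatto
  sorted[6] = oo1KD$tatt
  sorted[7] = tattoo1KD$
  sorted[8] = too1KD$tat
  sorted[9] = ttoo1KD$ta
sorted[9] = ttoo1KD$ta

Answer: ttoo1KD$ta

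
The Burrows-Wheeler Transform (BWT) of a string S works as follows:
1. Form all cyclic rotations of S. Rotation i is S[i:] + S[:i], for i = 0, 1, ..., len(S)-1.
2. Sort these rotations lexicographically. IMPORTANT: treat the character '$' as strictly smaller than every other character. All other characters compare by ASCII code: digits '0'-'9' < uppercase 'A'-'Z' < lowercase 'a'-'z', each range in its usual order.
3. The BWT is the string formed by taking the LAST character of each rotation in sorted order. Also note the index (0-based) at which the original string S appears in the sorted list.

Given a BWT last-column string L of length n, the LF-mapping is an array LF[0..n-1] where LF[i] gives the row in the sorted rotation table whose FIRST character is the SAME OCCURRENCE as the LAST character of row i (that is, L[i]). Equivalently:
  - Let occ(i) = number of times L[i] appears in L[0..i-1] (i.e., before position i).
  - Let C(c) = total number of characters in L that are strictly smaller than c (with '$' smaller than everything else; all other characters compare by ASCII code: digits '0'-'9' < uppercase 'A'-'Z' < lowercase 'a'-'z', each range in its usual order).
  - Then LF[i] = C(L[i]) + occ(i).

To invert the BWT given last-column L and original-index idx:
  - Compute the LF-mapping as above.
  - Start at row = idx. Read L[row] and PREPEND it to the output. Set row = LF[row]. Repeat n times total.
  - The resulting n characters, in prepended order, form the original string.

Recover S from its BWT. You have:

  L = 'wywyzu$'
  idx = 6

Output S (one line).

LF mapping: 2 4 3 5 6 1 0
Walk LF starting at row 6, prepending L[row]:
  step 1: row=6, L[6]='$', prepend. Next row=LF[6]=0
  step 2: row=0, L[0]='w', prepend. Next row=LF[0]=2
  step 3: row=2, L[2]='w', prepend. Next row=LF[2]=3
  step 4: row=3, L[3]='y', prepend. Next row=LF[3]=5
  step 5: row=5, L[5]='u', prepend. Next row=LF[5]=1
  step 6: row=1, L[1]='y', prepend. Next row=LF[1]=4
  step 7: row=4, L[4]='z', prepend. Next row=LF[4]=6
Reversed output: zyuyww$

Answer: zyuyww$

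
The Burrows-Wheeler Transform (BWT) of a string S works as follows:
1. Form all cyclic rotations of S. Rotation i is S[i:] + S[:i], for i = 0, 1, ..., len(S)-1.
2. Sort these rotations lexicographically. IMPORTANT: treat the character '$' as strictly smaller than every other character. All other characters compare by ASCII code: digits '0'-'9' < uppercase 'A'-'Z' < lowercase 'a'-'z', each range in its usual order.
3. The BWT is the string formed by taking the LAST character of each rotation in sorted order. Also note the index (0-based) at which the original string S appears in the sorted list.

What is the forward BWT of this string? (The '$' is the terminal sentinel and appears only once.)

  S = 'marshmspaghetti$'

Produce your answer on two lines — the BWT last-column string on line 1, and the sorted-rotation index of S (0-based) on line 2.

Answer: ipmhagst$hsarmte
8

Derivation:
All 16 rotations (rotation i = S[i:]+S[:i]):
  rot[0] = marshmspaghetti$
  rot[1] = arshmspaghetti$m
  rot[2] = rshmspaghetti$ma
  rot[3] = shmspaghetti$mar
  rot[4] = hmspaghetti$mars
  rot[5] = mspaghetti$marsh
  rot[6] = spaghetti$marshm
  rot[7] = paghetti$marshms
  rot[8] = aghetti$marshmsp
  rot[9] = ghetti$marshmspa
  rot[10] = hetti$marshmspag
  rot[11] = etti$marshmspagh
  rot[12] = tti$marshmspaghe
  rot[13] = ti$marshmspaghet
  rot[14] = i$marshmspaghett
  rot[15] = $marshmspaghetti
Sorted (with $ < everything):
  sorted[0] = $marshmspaghetti  (last char: 'i')
  sorted[1] = aghetti$marshmsp  (last char: 'p')
  sorted[2] = arshmspaghetti$m  (last char: 'm')
  sorted[3] = etti$marshmspagh  (last char: 'h')
  sorted[4] = ghetti$marshmspa  (last char: 'a')
  sorted[5] = hetti$marshmspag  (last char: 'g')
  sorted[6] = hmspaghetti$mars  (last char: 's')
  sorted[7] = i$marshmspaghett  (last char: 't')
  sorted[8] = marshmspaghetti$  (last char: '$')
  sorted[9] = mspaghetti$marsh  (last char: 'h')
  sorted[10] = paghetti$marshms  (last char: 's')
  sorted[11] = rshmspaghetti$ma  (last char: 'a')
  sorted[12] = shmspaghetti$mar  (last char: 'r')
  sorted[13] = spaghetti$marshm  (last char: 'm')
  sorted[14] = ti$marshmspaghet  (last char: 't')
  sorted[15] = tti$marshmspaghe  (last char: 'e')
Last column: ipmhagst$hsarmte
Original string S is at sorted index 8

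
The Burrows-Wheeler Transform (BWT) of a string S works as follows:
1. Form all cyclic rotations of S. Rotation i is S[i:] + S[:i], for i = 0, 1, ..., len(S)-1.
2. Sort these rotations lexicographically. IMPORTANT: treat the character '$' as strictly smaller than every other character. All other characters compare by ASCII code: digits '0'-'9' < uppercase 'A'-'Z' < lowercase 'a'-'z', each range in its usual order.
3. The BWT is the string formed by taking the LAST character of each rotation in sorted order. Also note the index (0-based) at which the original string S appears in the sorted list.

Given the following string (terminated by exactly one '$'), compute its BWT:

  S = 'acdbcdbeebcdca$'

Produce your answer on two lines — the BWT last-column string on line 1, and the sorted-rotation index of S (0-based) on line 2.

Answer: ac$deddabbccceb
2

Derivation:
All 15 rotations (rotation i = S[i:]+S[:i]):
  rot[0] = acdbcdbeebcdca$
  rot[1] = cdbcdbeebcdca$a
  rot[2] = dbcdbeebcdca$ac
  rot[3] = bcdbeebcdca$acd
  rot[4] = cdbeebcdca$acdb
  rot[5] = dbeebcdca$acdbc
  rot[6] = beebcdca$acdbcd
  rot[7] = eebcdca$acdbcdb
  rot[8] = ebcdca$acdbcdbe
  rot[9] = bcdca$acdbcdbee
  rot[10] = cdca$acdbcdbeeb
  rot[11] = dca$acdbcdbeebc
  rot[12] = ca$acdbcdbeebcd
  rot[13] = a$acdbcdbeebcdc
  rot[14] = $acdbcdbeebcdca
Sorted (with $ < everything):
  sorted[0] = $acdbcdbeebcdca  (last char: 'a')
  sorted[1] = a$acdbcdbeebcdc  (last char: 'c')
  sorted[2] = acdbcdbeebcdca$  (last char: '$')
  sorted[3] = bcdbeebcdca$acd  (last char: 'd')
  sorted[4] = bcdca$acdbcdbee  (last char: 'e')
  sorted[5] = beebcdca$acdbcd  (last char: 'd')
  sorted[6] = ca$acdbcdbeebcd  (last char: 'd')
  sorted[7] = cdbcdbeebcdca$a  (last char: 'a')
  sorted[8] = cdbeebcdca$acdb  (last char: 'b')
  sorted[9] = cdca$acdbcdbeeb  (last char: 'b')
  sorted[10] = dbcdbeebcdca$ac  (last char: 'c')
  sorted[11] = dbeebcdca$acdbc  (last char: 'c')
  sorted[12] = dca$acdbcdbeebc  (last char: 'c')
  sorted[13] = ebcdca$acdbcdbe  (last char: 'e')
  sorted[14] = eebcdca$acdbcdb  (last char: 'b')
Last column: ac$deddabbccceb
Original string S is at sorted index 2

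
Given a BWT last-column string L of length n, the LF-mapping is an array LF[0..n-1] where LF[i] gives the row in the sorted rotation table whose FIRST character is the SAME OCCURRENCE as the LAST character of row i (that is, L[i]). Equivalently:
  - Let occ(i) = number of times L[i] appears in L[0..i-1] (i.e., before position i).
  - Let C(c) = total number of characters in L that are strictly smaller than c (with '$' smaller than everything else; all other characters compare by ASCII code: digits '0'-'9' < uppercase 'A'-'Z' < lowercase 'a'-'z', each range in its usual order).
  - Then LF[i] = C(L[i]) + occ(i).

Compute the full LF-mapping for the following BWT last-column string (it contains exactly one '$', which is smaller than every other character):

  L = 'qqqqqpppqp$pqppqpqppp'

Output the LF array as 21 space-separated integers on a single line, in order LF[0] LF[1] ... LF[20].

Char counts: '$':1, 'p':11, 'q':9
C (first-col start): C('$')=0, C('p')=1, C('q')=12
L[0]='q': occ=0, LF[0]=C('q')+0=12+0=12
L[1]='q': occ=1, LF[1]=C('q')+1=12+1=13
L[2]='q': occ=2, LF[2]=C('q')+2=12+2=14
L[3]='q': occ=3, LF[3]=C('q')+3=12+3=15
L[4]='q': occ=4, LF[4]=C('q')+4=12+4=16
L[5]='p': occ=0, LF[5]=C('p')+0=1+0=1
L[6]='p': occ=1, LF[6]=C('p')+1=1+1=2
L[7]='p': occ=2, LF[7]=C('p')+2=1+2=3
L[8]='q': occ=5, LF[8]=C('q')+5=12+5=17
L[9]='p': occ=3, LF[9]=C('p')+3=1+3=4
L[10]='$': occ=0, LF[10]=C('$')+0=0+0=0
L[11]='p': occ=4, LF[11]=C('p')+4=1+4=5
L[12]='q': occ=6, LF[12]=C('q')+6=12+6=18
L[13]='p': occ=5, LF[13]=C('p')+5=1+5=6
L[14]='p': occ=6, LF[14]=C('p')+6=1+6=7
L[15]='q': occ=7, LF[15]=C('q')+7=12+7=19
L[16]='p': occ=7, LF[16]=C('p')+7=1+7=8
L[17]='q': occ=8, LF[17]=C('q')+8=12+8=20
L[18]='p': occ=8, LF[18]=C('p')+8=1+8=9
L[19]='p': occ=9, LF[19]=C('p')+9=1+9=10
L[20]='p': occ=10, LF[20]=C('p')+10=1+10=11

Answer: 12 13 14 15 16 1 2 3 17 4 0 5 18 6 7 19 8 20 9 10 11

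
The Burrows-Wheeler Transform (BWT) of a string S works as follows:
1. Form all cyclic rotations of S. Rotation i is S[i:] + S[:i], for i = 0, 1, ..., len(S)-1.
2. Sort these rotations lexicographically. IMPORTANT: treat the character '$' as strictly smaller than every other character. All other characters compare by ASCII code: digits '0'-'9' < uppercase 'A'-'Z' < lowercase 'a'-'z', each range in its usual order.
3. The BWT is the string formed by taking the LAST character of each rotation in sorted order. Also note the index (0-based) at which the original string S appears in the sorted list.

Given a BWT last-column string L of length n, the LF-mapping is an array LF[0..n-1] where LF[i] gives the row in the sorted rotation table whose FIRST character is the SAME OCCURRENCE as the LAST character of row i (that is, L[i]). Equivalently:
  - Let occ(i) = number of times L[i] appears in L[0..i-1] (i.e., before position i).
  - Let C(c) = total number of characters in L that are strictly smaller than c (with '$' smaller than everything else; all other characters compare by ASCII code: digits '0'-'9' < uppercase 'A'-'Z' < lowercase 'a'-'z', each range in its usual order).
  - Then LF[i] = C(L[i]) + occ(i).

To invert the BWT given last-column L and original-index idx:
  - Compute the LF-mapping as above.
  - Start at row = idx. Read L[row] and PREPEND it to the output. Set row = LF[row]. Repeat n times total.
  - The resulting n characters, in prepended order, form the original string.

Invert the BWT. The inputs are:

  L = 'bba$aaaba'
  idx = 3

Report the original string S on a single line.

Answer: aabbaaab$

Derivation:
LF mapping: 6 7 1 0 2 3 4 8 5
Walk LF starting at row 3, prepending L[row]:
  step 1: row=3, L[3]='$', prepend. Next row=LF[3]=0
  step 2: row=0, L[0]='b', prepend. Next row=LF[0]=6
  step 3: row=6, L[6]='a', prepend. Next row=LF[6]=4
  step 4: row=4, L[4]='a', prepend. Next row=LF[4]=2
  step 5: row=2, L[2]='a', prepend. Next row=LF[2]=1
  step 6: row=1, L[1]='b', prepend. Next row=LF[1]=7
  step 7: row=7, L[7]='b', prepend. Next row=LF[7]=8
  step 8: row=8, L[8]='a', prepend. Next row=LF[8]=5
  step 9: row=5, L[5]='a', prepend. Next row=LF[5]=3
Reversed output: aabbaaab$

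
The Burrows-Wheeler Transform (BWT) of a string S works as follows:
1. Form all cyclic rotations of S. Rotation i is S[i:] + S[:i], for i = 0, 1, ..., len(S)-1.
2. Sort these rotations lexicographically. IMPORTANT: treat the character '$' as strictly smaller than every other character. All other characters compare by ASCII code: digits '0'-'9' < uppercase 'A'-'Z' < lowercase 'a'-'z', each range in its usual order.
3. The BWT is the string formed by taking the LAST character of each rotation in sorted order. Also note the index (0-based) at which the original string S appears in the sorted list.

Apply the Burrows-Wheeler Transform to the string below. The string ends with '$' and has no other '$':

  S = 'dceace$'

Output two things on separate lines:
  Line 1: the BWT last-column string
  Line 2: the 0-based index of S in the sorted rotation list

Answer: eead$cc
4

Derivation:
All 7 rotations (rotation i = S[i:]+S[:i]):
  rot[0] = dceace$
  rot[1] = ceace$d
  rot[2] = eace$dc
  rot[3] = ace$dce
  rot[4] = ce$dcea
  rot[5] = e$dceac
  rot[6] = $dceace
Sorted (with $ < everything):
  sorted[0] = $dceace  (last char: 'e')
  sorted[1] = ace$dce  (last char: 'e')
  sorted[2] = ce$dcea  (last char: 'a')
  sorted[3] = ceace$d  (last char: 'd')
  sorted[4] = dceace$  (last char: '$')
  sorted[5] = e$dceac  (last char: 'c')
  sorted[6] = eace$dc  (last char: 'c')
Last column: eead$cc
Original string S is at sorted index 4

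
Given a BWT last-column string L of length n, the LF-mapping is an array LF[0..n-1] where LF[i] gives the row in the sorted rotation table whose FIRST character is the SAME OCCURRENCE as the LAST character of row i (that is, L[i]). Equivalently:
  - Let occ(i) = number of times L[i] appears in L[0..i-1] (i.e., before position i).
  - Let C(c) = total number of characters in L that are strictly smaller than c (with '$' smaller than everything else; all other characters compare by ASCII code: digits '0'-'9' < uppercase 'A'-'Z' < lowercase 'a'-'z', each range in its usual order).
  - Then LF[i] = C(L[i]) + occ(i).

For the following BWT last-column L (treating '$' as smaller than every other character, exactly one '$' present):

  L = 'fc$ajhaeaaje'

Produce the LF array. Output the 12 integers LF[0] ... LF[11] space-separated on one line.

Char counts: '$':1, 'a':4, 'c':1, 'e':2, 'f':1, 'h':1, 'j':2
C (first-col start): C('$')=0, C('a')=1, C('c')=5, C('e')=6, C('f')=8, C('h')=9, C('j')=10
L[0]='f': occ=0, LF[0]=C('f')+0=8+0=8
L[1]='c': occ=0, LF[1]=C('c')+0=5+0=5
L[2]='$': occ=0, LF[2]=C('$')+0=0+0=0
L[3]='a': occ=0, LF[3]=C('a')+0=1+0=1
L[4]='j': occ=0, LF[4]=C('j')+0=10+0=10
L[5]='h': occ=0, LF[5]=C('h')+0=9+0=9
L[6]='a': occ=1, LF[6]=C('a')+1=1+1=2
L[7]='e': occ=0, LF[7]=C('e')+0=6+0=6
L[8]='a': occ=2, LF[8]=C('a')+2=1+2=3
L[9]='a': occ=3, LF[9]=C('a')+3=1+3=4
L[10]='j': occ=1, LF[10]=C('j')+1=10+1=11
L[11]='e': occ=1, LF[11]=C('e')+1=6+1=7

Answer: 8 5 0 1 10 9 2 6 3 4 11 7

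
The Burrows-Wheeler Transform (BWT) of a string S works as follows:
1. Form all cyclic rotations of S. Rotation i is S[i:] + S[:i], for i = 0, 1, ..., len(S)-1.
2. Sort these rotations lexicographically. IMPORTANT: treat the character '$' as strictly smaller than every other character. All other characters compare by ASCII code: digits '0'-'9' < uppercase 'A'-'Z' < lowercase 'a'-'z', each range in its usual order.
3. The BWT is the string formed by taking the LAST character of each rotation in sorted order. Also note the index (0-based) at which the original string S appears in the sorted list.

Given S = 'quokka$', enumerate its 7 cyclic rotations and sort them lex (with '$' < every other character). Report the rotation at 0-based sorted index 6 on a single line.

Answer: uokka$q

Derivation:
All 7 rotations (rotation i = S[i:]+S[:i]):
  rot[0] = quokka$
  rot[1] = uokka$q
  rot[2] = okka$qu
  rot[3] = kka$quo
  rot[4] = ka$quok
  rot[5] = a$quokk
  rot[6] = $quokka
Sorted (with $ < everything):
  sorted[0] = $quokka
  sorted[1] = a$quokk
  sorted[2] = ka$quok
  sorted[3] = kka$quo
  sorted[4] = okka$qu
  sorted[5] = quokka$
  sorted[6] = uokka$q
sorted[6] = uokka$q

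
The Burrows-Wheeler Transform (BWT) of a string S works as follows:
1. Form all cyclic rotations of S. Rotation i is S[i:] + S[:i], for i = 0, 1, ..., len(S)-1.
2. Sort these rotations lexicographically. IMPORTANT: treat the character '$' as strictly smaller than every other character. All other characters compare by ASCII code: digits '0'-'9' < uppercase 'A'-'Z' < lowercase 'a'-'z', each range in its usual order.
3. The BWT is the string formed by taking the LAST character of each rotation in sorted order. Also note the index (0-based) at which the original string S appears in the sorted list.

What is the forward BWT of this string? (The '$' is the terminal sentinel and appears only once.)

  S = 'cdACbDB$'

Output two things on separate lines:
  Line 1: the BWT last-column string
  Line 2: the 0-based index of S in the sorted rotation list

Answer: BdDAbC$c
6

Derivation:
All 8 rotations (rotation i = S[i:]+S[:i]):
  rot[0] = cdACbDB$
  rot[1] = dACbDB$c
  rot[2] = ACbDB$cd
  rot[3] = CbDB$cdA
  rot[4] = bDB$cdAC
  rot[5] = DB$cdACb
  rot[6] = B$cdACbD
  rot[7] = $cdACbDB
Sorted (with $ < everything):
  sorted[0] = $cdACbDB  (last char: 'B')
  sorted[1] = ACbDB$cd  (last char: 'd')
  sorted[2] = B$cdACbD  (last char: 'D')
  sorted[3] = CbDB$cdA  (last char: 'A')
  sorted[4] = DB$cdACb  (last char: 'b')
  sorted[5] = bDB$cdAC  (last char: 'C')
  sorted[6] = cdACbDB$  (last char: '$')
  sorted[7] = dACbDB$c  (last char: 'c')
Last column: BdDAbC$c
Original string S is at sorted index 6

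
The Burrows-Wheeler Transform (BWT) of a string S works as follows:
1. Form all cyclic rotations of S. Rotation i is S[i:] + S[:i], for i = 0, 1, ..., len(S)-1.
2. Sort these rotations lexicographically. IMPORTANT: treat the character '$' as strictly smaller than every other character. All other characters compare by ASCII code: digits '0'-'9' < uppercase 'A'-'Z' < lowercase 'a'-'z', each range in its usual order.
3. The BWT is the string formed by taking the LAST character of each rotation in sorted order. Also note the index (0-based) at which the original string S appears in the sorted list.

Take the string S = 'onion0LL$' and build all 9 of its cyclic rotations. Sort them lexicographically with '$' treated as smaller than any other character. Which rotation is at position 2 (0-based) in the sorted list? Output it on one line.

All 9 rotations (rotation i = S[i:]+S[:i]):
  rot[0] = onion0LL$
  rot[1] = nion0LL$o
  rot[2] = ion0LL$on
  rot[3] = on0LL$oni
  rot[4] = n0LL$onio
  rot[5] = 0LL$onion
  rot[6] = LL$onion0
  rot[7] = L$onion0L
  rot[8] = $onion0LL
Sorted (with $ < everything):
  sorted[0] = $onion0LL
  sorted[1] = 0LL$onion
  sorted[2] = L$onion0L
  sorted[3] = LL$onion0
  sorted[4] = ion0LL$on
  sorted[5] = n0LL$onio
  sorted[6] = nion0LL$o
  sorted[7] = on0LL$oni
  sorted[8] = onion0LL$
sorted[2] = L$onion0L

Answer: L$onion0L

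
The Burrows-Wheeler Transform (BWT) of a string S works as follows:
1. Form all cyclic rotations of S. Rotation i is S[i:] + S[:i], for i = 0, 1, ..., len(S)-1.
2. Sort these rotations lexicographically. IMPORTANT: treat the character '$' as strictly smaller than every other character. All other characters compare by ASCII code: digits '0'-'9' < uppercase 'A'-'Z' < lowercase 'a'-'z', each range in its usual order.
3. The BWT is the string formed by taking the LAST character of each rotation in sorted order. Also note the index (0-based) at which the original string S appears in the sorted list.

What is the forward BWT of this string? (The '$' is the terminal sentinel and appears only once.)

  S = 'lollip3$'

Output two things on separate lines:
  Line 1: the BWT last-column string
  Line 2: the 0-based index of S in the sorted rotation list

All 8 rotations (rotation i = S[i:]+S[:i]):
  rot[0] = lollip3$
  rot[1] = ollip3$l
  rot[2] = llip3$lo
  rot[3] = lip3$lol
  rot[4] = ip3$loll
  rot[5] = p3$lolli
  rot[6] = 3$lollip
  rot[7] = $lollip3
Sorted (with $ < everything):
  sorted[0] = $lollip3  (last char: '3')
  sorted[1] = 3$lollip  (last char: 'p')
  sorted[2] = ip3$loll  (last char: 'l')
  sorted[3] = lip3$lol  (last char: 'l')
  sorted[4] = llip3$lo  (last char: 'o')
  sorted[5] = lollip3$  (last char: '$')
  sorted[6] = ollip3$l  (last char: 'l')
  sorted[7] = p3$lolli  (last char: 'i')
Last column: 3pllo$li
Original string S is at sorted index 5

Answer: 3pllo$li
5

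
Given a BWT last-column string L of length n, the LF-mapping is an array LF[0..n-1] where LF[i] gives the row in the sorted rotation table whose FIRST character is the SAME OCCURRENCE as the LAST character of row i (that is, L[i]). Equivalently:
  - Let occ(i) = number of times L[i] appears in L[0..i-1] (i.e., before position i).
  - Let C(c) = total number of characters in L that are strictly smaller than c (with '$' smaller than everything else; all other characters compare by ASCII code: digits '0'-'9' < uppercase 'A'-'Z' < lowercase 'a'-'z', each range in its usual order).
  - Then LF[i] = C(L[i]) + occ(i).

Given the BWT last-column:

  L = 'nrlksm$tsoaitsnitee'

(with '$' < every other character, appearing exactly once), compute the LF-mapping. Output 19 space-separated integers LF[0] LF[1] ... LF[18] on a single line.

Char counts: '$':1, 'a':1, 'e':2, 'i':2, 'k':1, 'l':1, 'm':1, 'n':2, 'o':1, 'r':1, 's':3, 't':3
C (first-col start): C('$')=0, C('a')=1, C('e')=2, C('i')=4, C('k')=6, C('l')=7, C('m')=8, C('n')=9, C('o')=11, C('r')=12, C('s')=13, C('t')=16
L[0]='n': occ=0, LF[0]=C('n')+0=9+0=9
L[1]='r': occ=0, LF[1]=C('r')+0=12+0=12
L[2]='l': occ=0, LF[2]=C('l')+0=7+0=7
L[3]='k': occ=0, LF[3]=C('k')+0=6+0=6
L[4]='s': occ=0, LF[4]=C('s')+0=13+0=13
L[5]='m': occ=0, LF[5]=C('m')+0=8+0=8
L[6]='$': occ=0, LF[6]=C('$')+0=0+0=0
L[7]='t': occ=0, LF[7]=C('t')+0=16+0=16
L[8]='s': occ=1, LF[8]=C('s')+1=13+1=14
L[9]='o': occ=0, LF[9]=C('o')+0=11+0=11
L[10]='a': occ=0, LF[10]=C('a')+0=1+0=1
L[11]='i': occ=0, LF[11]=C('i')+0=4+0=4
L[12]='t': occ=1, LF[12]=C('t')+1=16+1=17
L[13]='s': occ=2, LF[13]=C('s')+2=13+2=15
L[14]='n': occ=1, LF[14]=C('n')+1=9+1=10
L[15]='i': occ=1, LF[15]=C('i')+1=4+1=5
L[16]='t': occ=2, LF[16]=C('t')+2=16+2=18
L[17]='e': occ=0, LF[17]=C('e')+0=2+0=2
L[18]='e': occ=1, LF[18]=C('e')+1=2+1=3

Answer: 9 12 7 6 13 8 0 16 14 11 1 4 17 15 10 5 18 2 3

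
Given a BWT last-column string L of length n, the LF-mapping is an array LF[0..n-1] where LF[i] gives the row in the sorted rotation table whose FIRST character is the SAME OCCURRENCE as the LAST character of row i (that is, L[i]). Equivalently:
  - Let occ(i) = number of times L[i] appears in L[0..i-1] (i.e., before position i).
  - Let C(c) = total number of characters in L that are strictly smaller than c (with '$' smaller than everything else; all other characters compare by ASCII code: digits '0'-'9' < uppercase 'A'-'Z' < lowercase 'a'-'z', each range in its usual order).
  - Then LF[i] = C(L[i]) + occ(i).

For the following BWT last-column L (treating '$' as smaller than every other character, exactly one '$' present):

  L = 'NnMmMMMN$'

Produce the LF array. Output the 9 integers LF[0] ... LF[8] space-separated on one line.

Answer: 5 8 1 7 2 3 4 6 0

Derivation:
Char counts: '$':1, 'M':4, 'N':2, 'm':1, 'n':1
C (first-col start): C('$')=0, C('M')=1, C('N')=5, C('m')=7, C('n')=8
L[0]='N': occ=0, LF[0]=C('N')+0=5+0=5
L[1]='n': occ=0, LF[1]=C('n')+0=8+0=8
L[2]='M': occ=0, LF[2]=C('M')+0=1+0=1
L[3]='m': occ=0, LF[3]=C('m')+0=7+0=7
L[4]='M': occ=1, LF[4]=C('M')+1=1+1=2
L[5]='M': occ=2, LF[5]=C('M')+2=1+2=3
L[6]='M': occ=3, LF[6]=C('M')+3=1+3=4
L[7]='N': occ=1, LF[7]=C('N')+1=5+1=6
L[8]='$': occ=0, LF[8]=C('$')+0=0+0=0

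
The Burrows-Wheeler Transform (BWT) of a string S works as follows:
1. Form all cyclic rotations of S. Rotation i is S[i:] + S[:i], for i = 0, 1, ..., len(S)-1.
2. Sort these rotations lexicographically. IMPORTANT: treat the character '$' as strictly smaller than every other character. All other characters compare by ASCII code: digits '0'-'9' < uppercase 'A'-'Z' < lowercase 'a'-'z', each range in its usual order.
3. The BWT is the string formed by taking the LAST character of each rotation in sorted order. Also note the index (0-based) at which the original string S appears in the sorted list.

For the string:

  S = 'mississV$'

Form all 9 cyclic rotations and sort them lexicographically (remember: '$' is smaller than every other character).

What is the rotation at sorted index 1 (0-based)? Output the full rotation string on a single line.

All 9 rotations (rotation i = S[i:]+S[:i]):
  rot[0] = mississV$
  rot[1] = ississV$m
  rot[2] = ssissV$mi
  rot[3] = sissV$mis
  rot[4] = issV$miss
  rot[5] = ssV$missi
  rot[6] = sV$missis
  rot[7] = V$mississ
  rot[8] = $mississV
Sorted (with $ < everything):
  sorted[0] = $mississV
  sorted[1] = V$mississ
  sorted[2] = issV$miss
  sorted[3] = ississV$m
  sorted[4] = mississV$
  sorted[5] = sV$missis
  sorted[6] = sissV$mis
  sorted[7] = ssV$missi
  sorted[8] = ssissV$mi
sorted[1] = V$mississ

Answer: V$mississ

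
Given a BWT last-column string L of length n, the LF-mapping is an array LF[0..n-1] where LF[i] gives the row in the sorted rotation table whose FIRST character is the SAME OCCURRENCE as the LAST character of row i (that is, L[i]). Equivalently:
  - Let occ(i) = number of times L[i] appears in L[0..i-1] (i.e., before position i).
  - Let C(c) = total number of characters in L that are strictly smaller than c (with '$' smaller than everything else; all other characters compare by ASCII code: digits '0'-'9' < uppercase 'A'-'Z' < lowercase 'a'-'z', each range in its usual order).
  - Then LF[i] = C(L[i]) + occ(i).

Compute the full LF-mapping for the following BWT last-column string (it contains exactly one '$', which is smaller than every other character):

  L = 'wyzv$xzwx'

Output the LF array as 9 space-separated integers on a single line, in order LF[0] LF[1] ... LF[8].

Answer: 2 6 7 1 0 4 8 3 5

Derivation:
Char counts: '$':1, 'v':1, 'w':2, 'x':2, 'y':1, 'z':2
C (first-col start): C('$')=0, C('v')=1, C('w')=2, C('x')=4, C('y')=6, C('z')=7
L[0]='w': occ=0, LF[0]=C('w')+0=2+0=2
L[1]='y': occ=0, LF[1]=C('y')+0=6+0=6
L[2]='z': occ=0, LF[2]=C('z')+0=7+0=7
L[3]='v': occ=0, LF[3]=C('v')+0=1+0=1
L[4]='$': occ=0, LF[4]=C('$')+0=0+0=0
L[5]='x': occ=0, LF[5]=C('x')+0=4+0=4
L[6]='z': occ=1, LF[6]=C('z')+1=7+1=8
L[7]='w': occ=1, LF[7]=C('w')+1=2+1=3
L[8]='x': occ=1, LF[8]=C('x')+1=4+1=5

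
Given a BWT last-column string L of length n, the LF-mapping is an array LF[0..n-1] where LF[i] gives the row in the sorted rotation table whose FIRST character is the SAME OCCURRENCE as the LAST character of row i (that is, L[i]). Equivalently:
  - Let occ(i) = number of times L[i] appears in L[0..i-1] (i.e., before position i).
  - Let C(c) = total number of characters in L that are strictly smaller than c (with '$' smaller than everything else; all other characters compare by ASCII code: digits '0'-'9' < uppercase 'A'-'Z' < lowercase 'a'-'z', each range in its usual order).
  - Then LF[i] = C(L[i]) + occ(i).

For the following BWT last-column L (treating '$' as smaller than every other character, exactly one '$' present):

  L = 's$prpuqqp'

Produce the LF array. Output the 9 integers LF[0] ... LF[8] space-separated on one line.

Char counts: '$':1, 'p':3, 'q':2, 'r':1, 's':1, 'u':1
C (first-col start): C('$')=0, C('p')=1, C('q')=4, C('r')=6, C('s')=7, C('u')=8
L[0]='s': occ=0, LF[0]=C('s')+0=7+0=7
L[1]='$': occ=0, LF[1]=C('$')+0=0+0=0
L[2]='p': occ=0, LF[2]=C('p')+0=1+0=1
L[3]='r': occ=0, LF[3]=C('r')+0=6+0=6
L[4]='p': occ=1, LF[4]=C('p')+1=1+1=2
L[5]='u': occ=0, LF[5]=C('u')+0=8+0=8
L[6]='q': occ=0, LF[6]=C('q')+0=4+0=4
L[7]='q': occ=1, LF[7]=C('q')+1=4+1=5
L[8]='p': occ=2, LF[8]=C('p')+2=1+2=3

Answer: 7 0 1 6 2 8 4 5 3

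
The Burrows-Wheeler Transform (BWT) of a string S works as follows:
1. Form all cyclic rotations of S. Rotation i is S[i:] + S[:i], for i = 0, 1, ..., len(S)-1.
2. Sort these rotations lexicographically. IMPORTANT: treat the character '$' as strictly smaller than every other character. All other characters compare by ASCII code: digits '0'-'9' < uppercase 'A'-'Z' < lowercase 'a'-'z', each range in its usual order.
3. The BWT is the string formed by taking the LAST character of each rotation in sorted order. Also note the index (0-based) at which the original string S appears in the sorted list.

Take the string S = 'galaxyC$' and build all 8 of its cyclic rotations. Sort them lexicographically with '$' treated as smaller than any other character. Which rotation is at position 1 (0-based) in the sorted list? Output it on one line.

All 8 rotations (rotation i = S[i:]+S[:i]):
  rot[0] = galaxyC$
  rot[1] = alaxyC$g
  rot[2] = laxyC$ga
  rot[3] = axyC$gal
  rot[4] = xyC$gala
  rot[5] = yC$galax
  rot[6] = C$galaxy
  rot[7] = $galaxyC
Sorted (with $ < everything):
  sorted[0] = $galaxyC
  sorted[1] = C$galaxy
  sorted[2] = alaxyC$g
  sorted[3] = axyC$gal
  sorted[4] = galaxyC$
  sorted[5] = laxyC$ga
  sorted[6] = xyC$gala
  sorted[7] = yC$galax
sorted[1] = C$galaxy

Answer: C$galaxy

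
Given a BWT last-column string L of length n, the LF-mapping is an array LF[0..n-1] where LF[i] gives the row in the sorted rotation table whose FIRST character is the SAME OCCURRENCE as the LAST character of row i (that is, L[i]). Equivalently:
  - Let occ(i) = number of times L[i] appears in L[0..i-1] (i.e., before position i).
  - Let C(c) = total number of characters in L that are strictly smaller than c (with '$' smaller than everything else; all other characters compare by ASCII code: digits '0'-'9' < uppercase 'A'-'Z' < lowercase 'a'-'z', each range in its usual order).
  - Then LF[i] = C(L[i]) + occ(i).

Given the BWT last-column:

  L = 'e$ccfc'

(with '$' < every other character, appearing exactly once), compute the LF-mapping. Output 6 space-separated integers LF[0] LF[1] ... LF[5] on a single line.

Answer: 4 0 1 2 5 3

Derivation:
Char counts: '$':1, 'c':3, 'e':1, 'f':1
C (first-col start): C('$')=0, C('c')=1, C('e')=4, C('f')=5
L[0]='e': occ=0, LF[0]=C('e')+0=4+0=4
L[1]='$': occ=0, LF[1]=C('$')+0=0+0=0
L[2]='c': occ=0, LF[2]=C('c')+0=1+0=1
L[3]='c': occ=1, LF[3]=C('c')+1=1+1=2
L[4]='f': occ=0, LF[4]=C('f')+0=5+0=5
L[5]='c': occ=2, LF[5]=C('c')+2=1+2=3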